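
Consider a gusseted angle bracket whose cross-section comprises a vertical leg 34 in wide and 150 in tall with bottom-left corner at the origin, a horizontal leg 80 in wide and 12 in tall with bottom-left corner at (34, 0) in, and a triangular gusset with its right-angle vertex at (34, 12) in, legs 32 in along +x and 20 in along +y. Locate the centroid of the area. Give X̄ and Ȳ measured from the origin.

vertical leg: A = 34 × 150 = 5100.00, centroid at (17.00, 75.00).
horizontal leg: A = 80 × 12 = 960.00, centroid at (74.00, 6.00).
gusset: A = ½·32·20 = 320.00, centroid at (44.67, 18.67).
ΣA = 6380.00 in²
ΣAX̄ = (5100.00)(17.00) + (960.00)(74.00) + (320.00)(44.67) = 172033.33 in³
ΣAȲ = (5100.00)(75.00) + (960.00)(6.00) + (320.00)(18.67) = 394233.33 in³
X̄ = 172033.33 / 6380.00 = 26.96 in
Ȳ = 394233.33 / 6380.00 = 61.79 in

X̄ = 26.96 in, Ȳ = 61.79 in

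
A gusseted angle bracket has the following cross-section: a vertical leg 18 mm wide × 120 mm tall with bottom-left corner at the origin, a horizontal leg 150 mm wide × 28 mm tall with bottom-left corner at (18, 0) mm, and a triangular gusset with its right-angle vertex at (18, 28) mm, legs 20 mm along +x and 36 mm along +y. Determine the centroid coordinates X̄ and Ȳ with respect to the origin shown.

Part | A | x̄ᵢ | ȳᵢ | A·x̄ᵢ | A·ȳᵢ
vertical leg | 2160.00 | 9.00 | 60.00 | 19440.00 | 129600.00
horizontal leg | 4200.00 | 93.00 | 14.00 | 390600.00 | 58800.00
gusset | 360.00 | 24.67 | 40.00 | 8880.00 | 14400.00
Σ | 6720.00 |  |  | 418920.00 | 202800.00
X̄ = 418920.00 / 6720.00 = 62.34 mm
Ȳ = 202800.00 / 6720.00 = 30.18 mm

X̄ = 62.34 mm, Ȳ = 30.18 mm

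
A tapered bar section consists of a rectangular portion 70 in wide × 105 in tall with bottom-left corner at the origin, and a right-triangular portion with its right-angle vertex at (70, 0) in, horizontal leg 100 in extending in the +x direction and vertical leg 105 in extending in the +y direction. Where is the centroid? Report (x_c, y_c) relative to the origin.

x_c = 63.47 in, y_c = 45.21 in

rectangular portion: A = 70 × 105 = 7350.00, centroid at (35.00, 52.50).
triangular portion: A = ½·100·105 = 5250.00, centroid at (103.33, 35.00).
ΣA = 12600.00 in², ΣAx_c = 799750.00 in³, ΣAy_c = 569625.00 in³.
x_c = 799750.00/12600.00 = 63.47 in; y_c = 569625.00/12600.00 = 45.21 in.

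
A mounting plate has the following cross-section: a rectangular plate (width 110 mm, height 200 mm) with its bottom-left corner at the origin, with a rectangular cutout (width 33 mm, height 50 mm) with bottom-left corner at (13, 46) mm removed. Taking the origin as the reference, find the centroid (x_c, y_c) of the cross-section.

plate: A = 110 × 200 = 22000.00, centroid at (55.00, 100.00).
hole: A = −(33 × 50) = -1650.00, centroid at (29.50, 71.00).
ΣA = 20350.00 mm²
ΣAx_c = (22000.00)(55.00) + (-1650.00)(29.50) = 1161325.00 mm³
ΣAy_c = (22000.00)(100.00) + (-1650.00)(71.00) = 2082850.00 mm³
x_c = 1161325.00 / 20350.00 = 57.07 mm
y_c = 2082850.00 / 20350.00 = 102.35 mm

x_c = 57.07 mm, y_c = 102.35 mm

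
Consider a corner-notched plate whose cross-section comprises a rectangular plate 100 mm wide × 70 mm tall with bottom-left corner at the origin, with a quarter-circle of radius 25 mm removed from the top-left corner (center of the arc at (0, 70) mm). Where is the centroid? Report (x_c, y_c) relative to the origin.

Part | A | x̄ᵢ | ȳᵢ | A·x̄ᵢ | A·ȳᵢ
plate | 7000.00 | 50.00 | 35.00 | 350000.00 | 245000.00
removed quarter-circle | -490.87 | 10.61 | 59.39 | -5208.33 | -29152.84
Σ | 6509.13 |  |  | 344791.67 | 215847.16
x_c = 344791.67 / 6509.13 = 52.97 mm
y_c = 215847.16 / 6509.13 = 33.16 mm

x_c = 52.97 mm, y_c = 33.16 mm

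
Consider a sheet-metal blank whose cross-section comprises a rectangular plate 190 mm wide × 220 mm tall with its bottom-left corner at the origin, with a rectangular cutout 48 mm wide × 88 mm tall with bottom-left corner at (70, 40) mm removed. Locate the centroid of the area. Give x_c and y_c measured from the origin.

x_c = 95.11 mm, y_c = 112.92 mm

Part | A | x̄ᵢ | ȳᵢ | A·x̄ᵢ | A·ȳᵢ
plate | 41800.00 | 95.00 | 110.00 | 3971000.00 | 4598000.00
hole | -4224.00 | 94.00 | 84.00 | -397056.00 | -354816.00
Σ | 37576.00 |  |  | 3573944.00 | 4243184.00
x_c = 3573944.00 / 37576.00 = 95.11 mm
y_c = 4243184.00 / 37576.00 = 112.92 mm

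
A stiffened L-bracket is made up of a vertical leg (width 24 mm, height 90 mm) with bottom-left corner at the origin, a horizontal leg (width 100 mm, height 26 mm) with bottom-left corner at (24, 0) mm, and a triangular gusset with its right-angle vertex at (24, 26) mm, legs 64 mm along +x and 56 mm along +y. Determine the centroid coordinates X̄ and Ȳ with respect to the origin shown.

Part | A | x̄ᵢ | ȳᵢ | A·x̄ᵢ | A·ȳᵢ
vertical leg | 2160.00 | 12.00 | 45.00 | 25920.00 | 97200.00
horizontal leg | 2600.00 | 74.00 | 13.00 | 192400.00 | 33800.00
gusset | 1792.00 | 45.33 | 44.67 | 81237.33 | 80042.67
Σ | 6552.00 |  |  | 299557.33 | 211042.67
X̄ = 299557.33 / 6552.00 = 45.72 mm
Ȳ = 211042.67 / 6552.00 = 32.21 mm

X̄ = 45.72 mm, Ȳ = 32.21 mm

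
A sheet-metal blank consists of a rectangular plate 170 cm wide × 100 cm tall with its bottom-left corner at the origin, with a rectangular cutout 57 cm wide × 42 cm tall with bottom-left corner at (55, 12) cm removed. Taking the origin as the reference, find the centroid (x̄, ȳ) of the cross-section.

plate: A = 170 × 100 = 17000.00, centroid at (85.00, 50.00).
hole: A = −(57 × 42) = -2394.00, centroid at (83.50, 33.00).
ΣA = 14606.00 cm², ΣAx̄ = 1245101.00 cm³, ΣAȳ = 770998.00 cm³.
x̄ = 1245101.00/14606.00 = 85.25 cm; ȳ = 770998.00/14606.00 = 52.79 cm.

x̄ = 85.25 cm, ȳ = 52.79 cm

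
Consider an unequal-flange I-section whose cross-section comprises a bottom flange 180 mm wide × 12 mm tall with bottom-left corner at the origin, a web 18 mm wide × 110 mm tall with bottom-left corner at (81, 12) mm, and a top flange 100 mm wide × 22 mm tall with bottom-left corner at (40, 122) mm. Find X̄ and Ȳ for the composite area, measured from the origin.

X̄ = 90.00 mm, Ȳ = 69.12 mm

bottom flange: A = 180 × 12 = 2160.00, centroid at (90.00, 6.00).
web: A = 18 × 110 = 1980.00, centroid at (90.00, 67.00).
top flange: A = 100 × 22 = 2200.00, centroid at (90.00, 133.00).
ΣA = 6340.00 mm², ΣAX̄ = 570600.00 mm³, ΣAȲ = 438220.00 mm³.
X̄ = 570600.00/6340.00 = 90.00 mm; Ȳ = 438220.00/6340.00 = 69.12 mm.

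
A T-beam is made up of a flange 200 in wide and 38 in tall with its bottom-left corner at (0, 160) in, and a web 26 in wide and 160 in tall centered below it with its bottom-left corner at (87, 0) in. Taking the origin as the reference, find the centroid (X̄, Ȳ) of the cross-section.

web: A = 26 × 160 = 4160.00, centroid at (100.00, 80.00).
flange: A = 200 × 38 = 7600.00, centroid at (100.00, 179.00).
ΣA = 11760.00 in², ΣAX̄ = 1176000.00 in³, ΣAȲ = 1693200.00 in³.
X̄ = 1176000.00/11760.00 = 100.00 in; Ȳ = 1693200.00/11760.00 = 143.98 in.

X̄ = 100.00 in, Ȳ = 143.98 in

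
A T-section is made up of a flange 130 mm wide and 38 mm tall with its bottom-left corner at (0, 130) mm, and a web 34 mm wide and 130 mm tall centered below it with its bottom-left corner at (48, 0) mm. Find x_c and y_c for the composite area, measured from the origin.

x_c = 65.00 mm, y_c = 109.33 mm

web: A = 34 × 130 = 4420.00, centroid at (65.00, 65.00).
flange: A = 130 × 38 = 4940.00, centroid at (65.00, 149.00).
ΣA = 9360.00 mm²
ΣAx_c = (4420.00)(65.00) + (4940.00)(65.00) = 608400.00 mm³
ΣAy_c = (4420.00)(65.00) + (4940.00)(149.00) = 1023360.00 mm³
x_c = 608400.00 / 9360.00 = 65.00 mm
y_c = 1023360.00 / 9360.00 = 109.33 mm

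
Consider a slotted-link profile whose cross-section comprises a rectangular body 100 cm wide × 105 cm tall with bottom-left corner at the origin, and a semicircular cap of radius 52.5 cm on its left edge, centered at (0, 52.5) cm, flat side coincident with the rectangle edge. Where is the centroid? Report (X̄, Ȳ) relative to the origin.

X̄ = 28.90 cm, Ȳ = 52.50 cm

Part | A | x̄ᵢ | ȳᵢ | A·x̄ᵢ | A·ȳᵢ
rectangular body | 10500.00 | 50.00 | 52.50 | 525000.00 | 551250.00
semicircular end | 4329.51 | -22.28 | 52.50 | -96468.75 | 227299.14
Σ | 14829.51 |  |  | 428531.25 | 778549.14
X̄ = 428531.25 / 14829.51 = 28.90 cm
Ȳ = 778549.14 / 14829.51 = 52.50 cm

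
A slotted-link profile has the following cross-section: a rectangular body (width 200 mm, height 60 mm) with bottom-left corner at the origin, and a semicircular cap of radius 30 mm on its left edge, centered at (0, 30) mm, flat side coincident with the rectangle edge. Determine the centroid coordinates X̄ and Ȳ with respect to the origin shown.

Part | A | x̄ᵢ | ȳᵢ | A·x̄ᵢ | A·ȳᵢ
rectangular body | 12000.00 | 100.00 | 30.00 | 1200000.00 | 360000.00
semicircular end | 1413.72 | -12.73 | 30.00 | -18000.00 | 42411.50
Σ | 13413.72 |  |  | 1182000.00 | 402411.50
X̄ = 1182000.00 / 13413.72 = 88.12 mm
Ȳ = 402411.50 / 13413.72 = 30.00 mm

X̄ = 88.12 mm, Ȳ = 30.00 mm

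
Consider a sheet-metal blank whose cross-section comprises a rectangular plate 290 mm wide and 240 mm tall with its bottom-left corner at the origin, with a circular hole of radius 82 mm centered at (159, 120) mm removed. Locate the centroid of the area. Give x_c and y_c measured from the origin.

Part | A | x̄ᵢ | ȳᵢ | A·x̄ᵢ | A·ȳᵢ
plate | 69600.00 | 145.00 | 120.00 | 10092000.00 | 8352000.00
hole | -21124.07 | 159.00 | 120.00 | -3358726.97 | -2534888.28
Σ | 48475.93 |  |  | 6733273.03 | 5817111.72
x_c = 6733273.03 / 48475.93 = 138.90 mm
y_c = 5817111.72 / 48475.93 = 120.00 mm

x_c = 138.90 mm, y_c = 120.00 mm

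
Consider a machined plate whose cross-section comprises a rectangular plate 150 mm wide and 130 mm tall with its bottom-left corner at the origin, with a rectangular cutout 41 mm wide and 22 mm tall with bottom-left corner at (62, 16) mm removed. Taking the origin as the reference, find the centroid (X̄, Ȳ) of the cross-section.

plate: A = 150 × 130 = 19500.00, centroid at (75.00, 65.00).
hole: A = −(41 × 22) = -902.00, centroid at (82.50, 27.00).
ΣA = 18598.00 mm²
ΣAX̄ = (19500.00)(75.00) + (-902.00)(82.50) = 1388085.00 mm³
ΣAȲ = (19500.00)(65.00) + (-902.00)(27.00) = 1243146.00 mm³
X̄ = 1388085.00 / 18598.00 = 74.64 mm
Ȳ = 1243146.00 / 18598.00 = 66.84 mm

X̄ = 74.64 mm, Ȳ = 66.84 mm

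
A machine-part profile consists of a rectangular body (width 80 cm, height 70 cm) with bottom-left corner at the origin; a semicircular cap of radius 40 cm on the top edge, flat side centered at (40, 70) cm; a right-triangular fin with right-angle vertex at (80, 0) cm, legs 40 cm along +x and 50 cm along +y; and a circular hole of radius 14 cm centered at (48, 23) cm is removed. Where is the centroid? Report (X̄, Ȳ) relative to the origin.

X̄ = 45.70 cm, Ȳ = 49.08 cm

rectangular body: A = 80 × 70 = 5600.00, centroid at (40.00, 35.00).
semicircular top: A = ½π·40² = 2513.27, centroid at (40.00, 86.98).
triangular fin: A = ½·40·50 = 1000.00, centroid at (93.33, 16.67).
hole: A = −π·14² = -615.75, centroid at (48.00, 23.00).
ΣA = 8497.52 cm²
ΣAX̄ = (5600.00)(40.00) + (2513.27)(40.00) + (1000.00)(93.33) + (-615.75)(48.00) = 388308.19 cm³
ΣAȲ = (5600.00)(35.00) + (2513.27)(86.98) + (1000.00)(16.67) + (-615.75)(23.00) = 417100.22 cm³
X̄ = 388308.19 / 8497.52 = 45.70 cm
Ȳ = 417100.22 / 8497.52 = 49.08 cm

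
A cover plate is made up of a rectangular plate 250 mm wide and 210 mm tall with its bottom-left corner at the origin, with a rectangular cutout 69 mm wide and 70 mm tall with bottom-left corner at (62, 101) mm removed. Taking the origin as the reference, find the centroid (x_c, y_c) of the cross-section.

x_c = 127.89 mm, y_c = 101.86 mm

Part | A | x̄ᵢ | ȳᵢ | A·x̄ᵢ | A·ȳᵢ
plate | 52500.00 | 125.00 | 105.00 | 6562500.00 | 5512500.00
hole | -4830.00 | 96.50 | 136.00 | -466095.00 | -656880.00
Σ | 47670.00 |  |  | 6096405.00 | 4855620.00
x_c = 6096405.00 / 47670.00 = 127.89 mm
y_c = 4855620.00 / 47670.00 = 101.86 mm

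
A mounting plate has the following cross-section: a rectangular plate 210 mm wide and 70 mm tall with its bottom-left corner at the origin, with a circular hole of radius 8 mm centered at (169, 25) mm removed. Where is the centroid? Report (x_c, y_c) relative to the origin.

x_c = 104.11 mm, y_c = 35.14 mm

plate: A = 210 × 70 = 14700.00, centroid at (105.00, 35.00).
hole: A = −π·8² = -201.06, centroid at (169.00, 25.00).
ΣA = 14498.94 mm²
ΣAx_c = (14700.00)(105.00) + (-201.06)(169.00) = 1509520.53 mm³
ΣAy_c = (14700.00)(35.00) + (-201.06)(25.00) = 509473.45 mm³
x_c = 1509520.53 / 14498.94 = 104.11 mm
y_c = 509473.45 / 14498.94 = 35.14 mm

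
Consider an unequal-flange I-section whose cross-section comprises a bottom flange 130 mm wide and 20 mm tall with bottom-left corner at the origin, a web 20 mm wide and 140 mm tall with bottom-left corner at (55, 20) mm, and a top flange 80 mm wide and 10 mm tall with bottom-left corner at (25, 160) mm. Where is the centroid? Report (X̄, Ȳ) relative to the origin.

bottom flange: A = 130 × 20 = 2600.00, centroid at (65.00, 10.00).
web: A = 20 × 140 = 2800.00, centroid at (65.00, 90.00).
top flange: A = 80 × 10 = 800.00, centroid at (65.00, 165.00).
ΣA = 6200.00 mm²
ΣAX̄ = (2600.00)(65.00) + (2800.00)(65.00) + (800.00)(65.00) = 403000.00 mm³
ΣAȲ = (2600.00)(10.00) + (2800.00)(90.00) + (800.00)(165.00) = 410000.00 mm³
X̄ = 403000.00 / 6200.00 = 65.00 mm
Ȳ = 410000.00 / 6200.00 = 66.13 mm

X̄ = 65.00 mm, Ȳ = 66.13 mm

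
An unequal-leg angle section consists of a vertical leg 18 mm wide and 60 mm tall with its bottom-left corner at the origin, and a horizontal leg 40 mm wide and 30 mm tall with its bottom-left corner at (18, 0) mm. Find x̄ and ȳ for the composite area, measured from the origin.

x̄ = 24.26 mm, ȳ = 22.11 mm

vertical leg: A = 18 × 60 = 1080.00, centroid at (9.00, 30.00).
horizontal leg: A = 40 × 30 = 1200.00, centroid at (38.00, 15.00).
ΣA = 2280.00 mm², ΣAx̄ = 55320.00 mm³, ΣAȳ = 50400.00 mm³.
x̄ = 55320.00/2280.00 = 24.26 mm; ȳ = 50400.00/2280.00 = 22.11 mm.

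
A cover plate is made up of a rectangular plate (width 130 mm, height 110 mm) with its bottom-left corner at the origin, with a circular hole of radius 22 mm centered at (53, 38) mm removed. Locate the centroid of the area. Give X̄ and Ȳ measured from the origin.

Part | A | x̄ᵢ | ȳᵢ | A·x̄ᵢ | A·ȳᵢ
plate | 14300.00 | 65.00 | 55.00 | 929500.00 | 786500.00
hole | -1520.53 | 53.00 | 38.00 | -80588.13 | -57780.17
Σ | 12779.47 |  |  | 848911.87 | 728719.83
X̄ = 848911.87 / 12779.47 = 66.43 mm
Ȳ = 728719.83 / 12779.47 = 57.02 mm

X̄ = 66.43 mm, Ȳ = 57.02 mm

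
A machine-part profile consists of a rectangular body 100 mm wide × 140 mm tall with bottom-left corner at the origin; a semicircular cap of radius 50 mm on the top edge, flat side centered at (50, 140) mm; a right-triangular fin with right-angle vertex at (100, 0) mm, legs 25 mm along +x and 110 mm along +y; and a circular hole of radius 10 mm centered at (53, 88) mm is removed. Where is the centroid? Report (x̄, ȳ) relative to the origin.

x̄ = 54.17 mm, ȳ = 86.15 mm

rectangular body: A = 100 × 140 = 14000.00, centroid at (50.00, 70.00).
semicircular top: A = ½π·50² = 3926.99, centroid at (50.00, 161.22).
triangular fin: A = ½·25·110 = 1375.00, centroid at (108.33, 36.67).
hole: A = −π·10² = -314.16, centroid at (53.00, 88.00).
ΣA = 18987.83 mm²
ΣAx̄ = (14000.00)(50.00) + (3926.99)(50.00) + (1375.00)(108.33) + (-314.16)(53.00) = 1028657.43 mm³
ΣAȳ = (14000.00)(70.00) + (3926.99)(161.22) + (1375.00)(36.67) + (-314.16)(88.00) = 1635882.70 mm³
x̄ = 1028657.43 / 18987.83 = 54.17 mm
ȳ = 1635882.70 / 18987.83 = 86.15 mm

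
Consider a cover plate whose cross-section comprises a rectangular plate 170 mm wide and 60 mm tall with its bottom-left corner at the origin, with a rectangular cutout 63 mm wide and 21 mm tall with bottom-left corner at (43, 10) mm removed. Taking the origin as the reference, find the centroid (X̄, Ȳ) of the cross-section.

plate: A = 170 × 60 = 10200.00, centroid at (85.00, 30.00).
hole: A = −(63 × 21) = -1323.00, centroid at (74.50, 20.50).
ΣA = 8877.00 mm², ΣAX̄ = 768436.50 mm³, ΣAȲ = 278878.50 mm³.
X̄ = 768436.50/8877.00 = 86.56 mm; Ȳ = 278878.50/8877.00 = 31.42 mm.

X̄ = 86.56 mm, Ȳ = 31.42 mm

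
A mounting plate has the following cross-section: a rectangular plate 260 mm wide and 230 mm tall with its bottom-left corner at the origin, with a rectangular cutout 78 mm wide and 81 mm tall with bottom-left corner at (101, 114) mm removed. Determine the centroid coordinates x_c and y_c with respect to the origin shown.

x_c = 128.82 mm, y_c = 110.33 mm

plate: A = 260 × 230 = 59800.00, centroid at (130.00, 115.00).
hole: A = −(78 × 81) = -6318.00, centroid at (140.00, 154.50).
ΣA = 53482.00 mm²
ΣAx_c = (59800.00)(130.00) + (-6318.00)(140.00) = 6889480.00 mm³
ΣAy_c = (59800.00)(115.00) + (-6318.00)(154.50) = 5900869.00 mm³
x_c = 6889480.00 / 53482.00 = 128.82 mm
y_c = 5900869.00 / 53482.00 = 110.33 mm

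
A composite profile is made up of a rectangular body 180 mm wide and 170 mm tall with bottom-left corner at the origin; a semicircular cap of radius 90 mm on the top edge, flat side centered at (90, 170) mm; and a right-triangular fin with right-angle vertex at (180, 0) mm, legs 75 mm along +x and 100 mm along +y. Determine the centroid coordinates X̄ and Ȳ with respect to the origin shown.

X̄ = 99.16 mm, Ȳ = 114.18 mm

Part | A | x̄ᵢ | ȳᵢ | A·x̄ᵢ | A·ȳᵢ
rectangular body | 30600.00 | 90.00 | 85.00 | 2754000.00 | 2601000.00
semicircular top | 12723.45 | 90.00 | 208.20 | 1145110.52 | 2648986.54
triangular fin | 3750.00 | 205.00 | 33.33 | 768750.00 | 125000.00
Σ | 47073.45 |  |  | 4667860.52 | 5374986.54
X̄ = 4667860.52 / 47073.45 = 99.16 mm
Ȳ = 5374986.54 / 47073.45 = 114.18 mm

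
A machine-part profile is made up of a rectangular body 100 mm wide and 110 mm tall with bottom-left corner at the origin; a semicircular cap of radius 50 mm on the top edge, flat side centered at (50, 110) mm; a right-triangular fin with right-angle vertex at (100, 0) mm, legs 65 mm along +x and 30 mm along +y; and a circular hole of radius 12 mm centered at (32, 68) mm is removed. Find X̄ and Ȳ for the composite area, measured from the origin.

rectangular body: A = 100 × 110 = 11000.00, centroid at (50.00, 55.00).
semicircular top: A = ½π·50² = 3926.99, centroid at (50.00, 131.22).
triangular fin: A = ½·65·30 = 975.00, centroid at (121.67, 10.00).
hole: A = −π·12² = -452.39, centroid at (32.00, 68.00).
ΣA = 15449.60 mm², ΣAX̄ = 850498.08 mm³, ΣAȲ = 1099289.85 mm³.
X̄ = 850498.08/15449.60 = 55.05 mm; Ȳ = 1099289.85/15449.60 = 71.15 mm.

X̄ = 55.05 mm, Ȳ = 71.15 mm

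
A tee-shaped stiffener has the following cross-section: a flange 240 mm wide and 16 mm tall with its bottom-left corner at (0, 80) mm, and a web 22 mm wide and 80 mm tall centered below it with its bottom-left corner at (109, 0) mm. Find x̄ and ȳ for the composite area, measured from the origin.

x̄ = 120.00 mm, ȳ = 72.91 mm

Part | A | x̄ᵢ | ȳᵢ | A·x̄ᵢ | A·ȳᵢ
web | 1760.00 | 120.00 | 40.00 | 211200.00 | 70400.00
flange | 3840.00 | 120.00 | 88.00 | 460800.00 | 337920.00
Σ | 5600.00 |  |  | 672000.00 | 408320.00
x̄ = 672000.00 / 5600.00 = 120.00 mm
ȳ = 408320.00 / 5600.00 = 72.91 mm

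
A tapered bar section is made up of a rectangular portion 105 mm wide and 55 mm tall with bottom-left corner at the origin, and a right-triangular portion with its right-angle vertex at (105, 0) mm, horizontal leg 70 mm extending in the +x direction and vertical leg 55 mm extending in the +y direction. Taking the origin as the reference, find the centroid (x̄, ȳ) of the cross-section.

rectangular portion: A = 105 × 55 = 5775.00, centroid at (52.50, 27.50).
triangular portion: A = ½·70·55 = 1925.00, centroid at (128.33, 18.33).
ΣA = 7700.00 mm², ΣAx̄ = 550229.17 mm³, ΣAȳ = 194104.17 mm³.
x̄ = 550229.17/7700.00 = 71.46 mm; ȳ = 194104.17/7700.00 = 25.21 mm.

x̄ = 71.46 mm, ȳ = 25.21 mm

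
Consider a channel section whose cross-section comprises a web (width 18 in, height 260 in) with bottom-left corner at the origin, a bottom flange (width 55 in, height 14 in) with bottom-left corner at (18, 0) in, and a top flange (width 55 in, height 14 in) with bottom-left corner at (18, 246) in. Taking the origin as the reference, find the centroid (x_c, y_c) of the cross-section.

x_c = 18.04 in, y_c = 130.00 in

web: A = 18 × 260 = 4680.00, centroid at (9.00, 130.00).
bottom flange: A = 55 × 14 = 770.00, centroid at (45.50, 7.00).
top flange: A = 55 × 14 = 770.00, centroid at (45.50, 253.00).
ΣA = 6220.00 in², ΣAx_c = 112190.00 in³, ΣAy_c = 808600.00 in³.
x_c = 112190.00/6220.00 = 18.04 in; y_c = 808600.00/6220.00 = 130.00 in.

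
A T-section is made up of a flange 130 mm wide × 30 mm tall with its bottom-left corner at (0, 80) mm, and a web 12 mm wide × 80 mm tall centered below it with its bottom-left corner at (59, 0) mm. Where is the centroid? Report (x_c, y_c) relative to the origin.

x_c = 65.00 mm, y_c = 84.14 mm

web: A = 12 × 80 = 960.00, centroid at (65.00, 40.00).
flange: A = 130 × 30 = 3900.00, centroid at (65.00, 95.00).
ΣA = 4860.00 mm²
ΣAx_c = (960.00)(65.00) + (3900.00)(65.00) = 315900.00 mm³
ΣAy_c = (960.00)(40.00) + (3900.00)(95.00) = 408900.00 mm³
x_c = 315900.00 / 4860.00 = 65.00 mm
y_c = 408900.00 / 4860.00 = 84.14 mm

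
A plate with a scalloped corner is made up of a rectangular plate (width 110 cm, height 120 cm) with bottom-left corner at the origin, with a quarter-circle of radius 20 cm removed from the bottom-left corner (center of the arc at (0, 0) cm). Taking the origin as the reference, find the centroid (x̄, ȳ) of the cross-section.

x̄ = 56.13 cm, ȳ = 61.26 cm

plate: A = 110 × 120 = 13200.00, centroid at (55.00, 60.00).
removed quarter-circle: A = −¼π·20² = -314.16, centroid at (8.49, 8.49).
ΣA = 12885.84 cm²
ΣAx̄ = (13200.00)(55.00) + (-314.16)(8.49) = 723333.33 cm³
ΣAȳ = (13200.00)(60.00) + (-314.16)(8.49) = 789333.33 cm³
x̄ = 723333.33 / 12885.84 = 56.13 cm
ȳ = 789333.33 / 12885.84 = 61.26 cm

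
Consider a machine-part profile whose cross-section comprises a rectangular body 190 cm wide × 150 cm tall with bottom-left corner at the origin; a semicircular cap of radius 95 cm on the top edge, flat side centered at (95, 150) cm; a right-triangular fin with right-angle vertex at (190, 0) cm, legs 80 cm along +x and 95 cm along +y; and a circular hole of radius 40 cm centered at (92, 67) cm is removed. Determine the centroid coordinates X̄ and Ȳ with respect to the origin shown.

rectangular body: A = 190 × 150 = 28500.00, centroid at (95.00, 75.00).
semicircular top: A = ½π·95² = 14176.44, centroid at (95.00, 190.32).
triangular fin: A = ½·80·95 = 3800.00, centroid at (216.67, 31.67).
hole: A = −π·40² = -5026.55, centroid at (92.00, 67.00).
ΣA = 41449.89 cm²
ΣAX̄ = (28500.00)(95.00) + (14176.44)(95.00) + (3800.00)(216.67) + (-5026.55)(92.00) = 4415152.40 cm³
ΣAȲ = (28500.00)(75.00) + (14176.44)(190.32) + (3800.00)(31.67) + (-5026.55)(67.00) = 4619103.46 cm³
X̄ = 4415152.40 / 41449.89 = 106.52 cm
Ȳ = 4619103.46 / 41449.89 = 111.44 cm

X̄ = 106.52 cm, Ȳ = 111.44 cm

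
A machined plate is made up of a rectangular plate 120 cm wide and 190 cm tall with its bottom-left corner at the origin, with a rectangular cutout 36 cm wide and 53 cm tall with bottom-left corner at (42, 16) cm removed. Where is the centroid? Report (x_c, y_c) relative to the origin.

x_c = 60.00 cm, y_c = 99.79 cm

plate: A = 120 × 190 = 22800.00, centroid at (60.00, 95.00).
hole: A = −(36 × 53) = -1908.00, centroid at (60.00, 42.50).
ΣA = 20892.00 cm²
ΣAx_c = (22800.00)(60.00) + (-1908.00)(60.00) = 1253520.00 cm³
ΣAy_c = (22800.00)(95.00) + (-1908.00)(42.50) = 2084910.00 cm³
x_c = 1253520.00 / 20892.00 = 60.00 cm
y_c = 2084910.00 / 20892.00 = 99.79 cm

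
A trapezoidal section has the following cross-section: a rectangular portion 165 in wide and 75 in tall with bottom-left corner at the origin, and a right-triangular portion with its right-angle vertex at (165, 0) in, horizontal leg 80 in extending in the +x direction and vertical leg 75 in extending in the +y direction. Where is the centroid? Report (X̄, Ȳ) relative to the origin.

X̄ = 103.80 in, Ȳ = 35.06 in

rectangular portion: A = 165 × 75 = 12375.00, centroid at (82.50, 37.50).
triangular portion: A = ½·80·75 = 3000.00, centroid at (191.67, 25.00).
ΣA = 15375.00 in², ΣAX̄ = 1595937.50 in³, ΣAȲ = 539062.50 in³.
X̄ = 1595937.50/15375.00 = 103.80 in; Ȳ = 539062.50/15375.00 = 35.06 in.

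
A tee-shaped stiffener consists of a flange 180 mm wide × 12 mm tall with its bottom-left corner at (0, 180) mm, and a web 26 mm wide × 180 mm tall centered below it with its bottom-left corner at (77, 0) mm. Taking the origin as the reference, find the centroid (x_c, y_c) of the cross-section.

x_c = 90.00 mm, y_c = 120.32 mm

Part | A | x̄ᵢ | ȳᵢ | A·x̄ᵢ | A·ȳᵢ
web | 4680.00 | 90.00 | 90.00 | 421200.00 | 421200.00
flange | 2160.00 | 90.00 | 186.00 | 194400.00 | 401760.00
Σ | 6840.00 |  |  | 615600.00 | 822960.00
x_c = 615600.00 / 6840.00 = 90.00 mm
y_c = 822960.00 / 6840.00 = 120.32 mm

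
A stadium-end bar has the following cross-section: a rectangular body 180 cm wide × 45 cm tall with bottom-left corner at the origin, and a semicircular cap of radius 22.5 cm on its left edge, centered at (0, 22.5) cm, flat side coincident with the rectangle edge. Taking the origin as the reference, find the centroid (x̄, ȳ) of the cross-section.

x̄ = 81.10 cm, ȳ = 22.50 cm

rectangular body: A = 180 × 45 = 8100.00, centroid at (90.00, 22.50).
semicircular end: A = ½π·22.5² = 795.22, centroid at (-9.55, 22.50).
ΣA = 8895.22 cm², ΣAx̄ = 721406.25 cm³, ΣAȳ = 200142.35 cm³.
x̄ = 721406.25/8895.22 = 81.10 cm; ȳ = 200142.35/8895.22 = 22.50 cm.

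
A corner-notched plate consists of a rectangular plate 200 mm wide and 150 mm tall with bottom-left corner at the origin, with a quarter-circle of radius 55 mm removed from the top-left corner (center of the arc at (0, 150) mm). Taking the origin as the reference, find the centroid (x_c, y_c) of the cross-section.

x_c = 106.59 mm, y_c = 70.56 mm

plate: A = 200 × 150 = 30000.00, centroid at (100.00, 75.00).
removed quarter-circle: A = −¼π·55² = -2375.83, centroid at (23.34, 126.66).
ΣA = 27624.17 mm², ΣAx_c = 2944541.67 mm³, ΣAy_c = 1949083.92 mm³.
x_c = 2944541.67/27624.17 = 106.59 mm; y_c = 1949083.92/27624.17 = 70.56 mm.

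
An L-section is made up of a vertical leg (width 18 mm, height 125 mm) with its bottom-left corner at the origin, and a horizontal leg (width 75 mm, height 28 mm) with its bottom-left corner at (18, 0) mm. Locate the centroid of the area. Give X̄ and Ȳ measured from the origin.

Part | A | x̄ᵢ | ȳᵢ | A·x̄ᵢ | A·ȳᵢ
vertical leg | 2250.00 | 9.00 | 62.50 | 20250.00 | 140625.00
horizontal leg | 2100.00 | 55.50 | 14.00 | 116550.00 | 29400.00
Σ | 4350.00 |  |  | 136800.00 | 170025.00
X̄ = 136800.00 / 4350.00 = 31.45 mm
Ȳ = 170025.00 / 4350.00 = 39.09 mm

X̄ = 31.45 mm, Ȳ = 39.09 mm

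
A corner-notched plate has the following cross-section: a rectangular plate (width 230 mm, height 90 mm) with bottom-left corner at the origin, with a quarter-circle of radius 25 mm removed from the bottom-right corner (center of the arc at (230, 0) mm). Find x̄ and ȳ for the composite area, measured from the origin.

x̄ = 112.46 mm, ȳ = 45.84 mm

Part | A | x̄ᵢ | ȳᵢ | A·x̄ᵢ | A·ȳᵢ
plate | 20700.00 | 115.00 | 45.00 | 2380500.00 | 931500.00
removed quarter-circle | -490.87 | 219.39 | 10.61 | -107692.65 | -5208.33
Σ | 20209.13 |  |  | 2272807.35 | 926291.67
x̄ = 2272807.35 / 20209.13 = 112.46 mm
ȳ = 926291.67 / 20209.13 = 45.84 mm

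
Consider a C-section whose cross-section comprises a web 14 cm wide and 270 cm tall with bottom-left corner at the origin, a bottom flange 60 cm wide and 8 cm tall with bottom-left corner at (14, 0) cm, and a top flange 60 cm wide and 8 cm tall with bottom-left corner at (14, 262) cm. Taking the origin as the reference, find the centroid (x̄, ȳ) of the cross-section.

web: A = 14 × 270 = 3780.00, centroid at (7.00, 135.00).
bottom flange: A = 60 × 8 = 480.00, centroid at (44.00, 4.00).
top flange: A = 60 × 8 = 480.00, centroid at (44.00, 266.00).
ΣA = 4740.00 cm², ΣAx̄ = 68700.00 cm³, ΣAȳ = 639900.00 cm³.
x̄ = 68700.00/4740.00 = 14.49 cm; ȳ = 639900.00/4740.00 = 135.00 cm.

x̄ = 14.49 cm, ȳ = 135.00 cm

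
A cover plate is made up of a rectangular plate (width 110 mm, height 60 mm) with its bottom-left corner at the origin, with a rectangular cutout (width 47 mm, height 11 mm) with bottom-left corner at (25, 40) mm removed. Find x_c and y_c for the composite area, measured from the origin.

plate: A = 110 × 60 = 6600.00, centroid at (55.00, 30.00).
hole: A = −(47 × 11) = -517.00, centroid at (48.50, 45.50).
ΣA = 6083.00 mm²
ΣAx_c = (6600.00)(55.00) + (-517.00)(48.50) = 337925.50 mm³
ΣAy_c = (6600.00)(30.00) + (-517.00)(45.50) = 174476.50 mm³
x_c = 337925.50 / 6083.00 = 55.55 mm
y_c = 174476.50 / 6083.00 = 28.68 mm

x_c = 55.55 mm, y_c = 28.68 mm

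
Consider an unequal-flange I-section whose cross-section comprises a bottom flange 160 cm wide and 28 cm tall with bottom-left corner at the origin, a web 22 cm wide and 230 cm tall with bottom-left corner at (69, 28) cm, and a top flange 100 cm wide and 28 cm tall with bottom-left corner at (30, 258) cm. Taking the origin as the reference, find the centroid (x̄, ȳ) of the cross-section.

bottom flange: A = 160 × 28 = 4480.00, centroid at (80.00, 14.00).
web: A = 22 × 230 = 5060.00, centroid at (80.00, 143.00).
top flange: A = 100 × 28 = 2800.00, centroid at (80.00, 272.00).
ΣA = 12340.00 cm²
ΣAx̄ = (4480.00)(80.00) + (5060.00)(80.00) + (2800.00)(80.00) = 987200.00 cm³
ΣAȳ = (4480.00)(14.00) + (5060.00)(143.00) + (2800.00)(272.00) = 1547900.00 cm³
x̄ = 987200.00 / 12340.00 = 80.00 cm
ȳ = 1547900.00 / 12340.00 = 125.44 cm

x̄ = 80.00 cm, ȳ = 125.44 cm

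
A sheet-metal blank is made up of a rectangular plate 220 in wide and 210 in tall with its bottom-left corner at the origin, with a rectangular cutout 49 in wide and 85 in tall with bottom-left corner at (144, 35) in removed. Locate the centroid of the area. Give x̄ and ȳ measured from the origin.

x̄ = 104.20 in, ȳ = 107.72 in

plate: A = 220 × 210 = 46200.00, centroid at (110.00, 105.00).
hole: A = −(49 × 85) = -4165.00, centroid at (168.50, 77.50).
ΣA = 42035.00 in²
ΣAx̄ = (46200.00)(110.00) + (-4165.00)(168.50) = 4380197.50 in³
ΣAȳ = (46200.00)(105.00) + (-4165.00)(77.50) = 4528212.50 in³
x̄ = 4380197.50 / 42035.00 = 104.20 in
ȳ = 4528212.50 / 42035.00 = 107.72 in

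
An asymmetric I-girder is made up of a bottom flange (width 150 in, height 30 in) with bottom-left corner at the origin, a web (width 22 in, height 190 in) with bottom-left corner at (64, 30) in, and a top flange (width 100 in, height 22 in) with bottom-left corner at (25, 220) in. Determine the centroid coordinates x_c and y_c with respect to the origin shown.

x_c = 75.00 in, y_c = 100.94 in

bottom flange: A = 150 × 30 = 4500.00, centroid at (75.00, 15.00).
web: A = 22 × 190 = 4180.00, centroid at (75.00, 125.00).
top flange: A = 100 × 22 = 2200.00, centroid at (75.00, 231.00).
ΣA = 10880.00 in², ΣAx_c = 816000.00 in³, ΣAy_c = 1098200.00 in³.
x_c = 816000.00/10880.00 = 75.00 in; y_c = 1098200.00/10880.00 = 100.94 in.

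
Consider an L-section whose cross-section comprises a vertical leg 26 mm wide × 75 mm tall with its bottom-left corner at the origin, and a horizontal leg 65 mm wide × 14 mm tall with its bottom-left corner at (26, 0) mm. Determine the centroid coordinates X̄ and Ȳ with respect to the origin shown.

X̄ = 27.48 mm, Ȳ = 27.80 mm

vertical leg: A = 26 × 75 = 1950.00, centroid at (13.00, 37.50).
horizontal leg: A = 65 × 14 = 910.00, centroid at (58.50, 7.00).
ΣA = 2860.00 mm², ΣAX̄ = 78585.00 mm³, ΣAȲ = 79495.00 mm³.
X̄ = 78585.00/2860.00 = 27.48 mm; Ȳ = 79495.00/2860.00 = 27.80 mm.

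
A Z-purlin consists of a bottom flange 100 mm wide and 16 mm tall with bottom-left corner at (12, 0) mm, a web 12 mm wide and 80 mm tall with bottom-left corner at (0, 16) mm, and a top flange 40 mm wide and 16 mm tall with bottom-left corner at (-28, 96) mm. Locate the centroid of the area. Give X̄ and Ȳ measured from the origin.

X̄ = 31.20 mm, Ȳ = 41.60 mm

bottom flange: A = 100 × 16 = 1600.00, centroid at (62.00, 8.00).
web: A = 12 × 80 = 960.00, centroid at (6.00, 56.00).
top flange: A = 40 × 16 = 640.00, centroid at (-8.00, 104.00).
ΣA = 3200.00 mm², ΣAX̄ = 99840.00 mm³, ΣAȲ = 133120.00 mm³.
X̄ = 99840.00/3200.00 = 31.20 mm; Ȳ = 133120.00/3200.00 = 41.60 mm.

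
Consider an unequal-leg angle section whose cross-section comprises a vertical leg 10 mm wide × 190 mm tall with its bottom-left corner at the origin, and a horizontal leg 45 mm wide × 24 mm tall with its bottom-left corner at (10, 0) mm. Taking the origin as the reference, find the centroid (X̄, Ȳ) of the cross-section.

X̄ = 14.97 mm, Ȳ = 64.92 mm

vertical leg: A = 10 × 190 = 1900.00, centroid at (5.00, 95.00).
horizontal leg: A = 45 × 24 = 1080.00, centroid at (32.50, 12.00).
ΣA = 2980.00 mm², ΣAX̄ = 44600.00 mm³, ΣAȲ = 193460.00 mm³.
X̄ = 44600.00/2980.00 = 14.97 mm; Ȳ = 193460.00/2980.00 = 64.92 mm.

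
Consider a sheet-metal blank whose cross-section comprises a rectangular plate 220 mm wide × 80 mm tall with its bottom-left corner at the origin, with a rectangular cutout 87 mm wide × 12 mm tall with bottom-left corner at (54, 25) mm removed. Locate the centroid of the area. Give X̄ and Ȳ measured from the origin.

plate: A = 220 × 80 = 17600.00, centroid at (110.00, 40.00).
hole: A = −(87 × 12) = -1044.00, centroid at (97.50, 31.00).
ΣA = 16556.00 mm²
ΣAX̄ = (17600.00)(110.00) + (-1044.00)(97.50) = 1834210.00 mm³
ΣAȲ = (17600.00)(40.00) + (-1044.00)(31.00) = 671636.00 mm³
X̄ = 1834210.00 / 16556.00 = 110.79 mm
Ȳ = 671636.00 / 16556.00 = 40.57 mm

X̄ = 110.79 mm, Ȳ = 40.57 mm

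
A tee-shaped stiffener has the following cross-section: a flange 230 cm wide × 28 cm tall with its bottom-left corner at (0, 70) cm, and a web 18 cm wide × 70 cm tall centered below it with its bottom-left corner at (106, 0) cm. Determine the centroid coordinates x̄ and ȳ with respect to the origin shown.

x̄ = 115.00 cm, ȳ = 75.98 cm

web: A = 18 × 70 = 1260.00, centroid at (115.00, 35.00).
flange: A = 230 × 28 = 6440.00, centroid at (115.00, 84.00).
ΣA = 7700.00 cm²
ΣAx̄ = (1260.00)(115.00) + (6440.00)(115.00) = 885500.00 cm³
ΣAȳ = (1260.00)(35.00) + (6440.00)(84.00) = 585060.00 cm³
x̄ = 885500.00 / 7700.00 = 115.00 cm
ȳ = 585060.00 / 7700.00 = 75.98 cm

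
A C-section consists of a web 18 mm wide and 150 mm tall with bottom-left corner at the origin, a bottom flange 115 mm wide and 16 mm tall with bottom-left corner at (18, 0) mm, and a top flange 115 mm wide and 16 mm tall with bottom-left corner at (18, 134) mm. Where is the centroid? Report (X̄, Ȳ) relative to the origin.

X̄ = 47.36 mm, Ȳ = 75.00 mm

web: A = 18 × 150 = 2700.00, centroid at (9.00, 75.00).
bottom flange: A = 115 × 16 = 1840.00, centroid at (75.50, 8.00).
top flange: A = 115 × 16 = 1840.00, centroid at (75.50, 142.00).
ΣA = 6380.00 mm², ΣAX̄ = 302140.00 mm³, ΣAȲ = 478500.00 mm³.
X̄ = 302140.00/6380.00 = 47.36 mm; Ȳ = 478500.00/6380.00 = 75.00 mm.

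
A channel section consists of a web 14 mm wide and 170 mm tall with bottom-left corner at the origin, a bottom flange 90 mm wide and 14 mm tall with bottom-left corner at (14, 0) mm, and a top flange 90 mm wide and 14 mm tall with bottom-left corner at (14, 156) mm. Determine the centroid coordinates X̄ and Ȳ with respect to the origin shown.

X̄ = 33.74 mm, Ȳ = 85.00 mm

web: A = 14 × 170 = 2380.00, centroid at (7.00, 85.00).
bottom flange: A = 90 × 14 = 1260.00, centroid at (59.00, 7.00).
top flange: A = 90 × 14 = 1260.00, centroid at (59.00, 163.00).
ΣA = 4900.00 mm², ΣAX̄ = 165340.00 mm³, ΣAȲ = 416500.00 mm³.
X̄ = 165340.00/4900.00 = 33.74 mm; Ȳ = 416500.00/4900.00 = 85.00 mm.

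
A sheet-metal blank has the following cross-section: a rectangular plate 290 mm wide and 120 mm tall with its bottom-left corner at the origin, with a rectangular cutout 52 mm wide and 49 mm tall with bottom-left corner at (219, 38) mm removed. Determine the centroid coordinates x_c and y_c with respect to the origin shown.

plate: A = 290 × 120 = 34800.00, centroid at (145.00, 60.00).
hole: A = −(52 × 49) = -2548.00, centroid at (245.00, 62.50).
ΣA = 32252.00 mm², ΣAx_c = 4421740.00 mm³, ΣAy_c = 1928750.00 mm³.
x_c = 4421740.00/32252.00 = 137.10 mm; y_c = 1928750.00/32252.00 = 59.80 mm.

x_c = 137.10 mm, y_c = 59.80 mm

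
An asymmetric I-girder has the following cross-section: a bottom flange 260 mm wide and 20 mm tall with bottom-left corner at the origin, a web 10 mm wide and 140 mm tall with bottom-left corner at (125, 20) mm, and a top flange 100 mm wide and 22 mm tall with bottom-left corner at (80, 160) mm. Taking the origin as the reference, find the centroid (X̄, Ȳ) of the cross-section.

X̄ = 130.00 mm, Ȳ = 62.98 mm

bottom flange: A = 260 × 20 = 5200.00, centroid at (130.00, 10.00).
web: A = 10 × 140 = 1400.00, centroid at (130.00, 90.00).
top flange: A = 100 × 22 = 2200.00, centroid at (130.00, 171.00).
ΣA = 8800.00 mm²
ΣAX̄ = (5200.00)(130.00) + (1400.00)(130.00) + (2200.00)(130.00) = 1144000.00 mm³
ΣAȲ = (5200.00)(10.00) + (1400.00)(90.00) + (2200.00)(171.00) = 554200.00 mm³
X̄ = 1144000.00 / 8800.00 = 130.00 mm
Ȳ = 554200.00 / 8800.00 = 62.98 mm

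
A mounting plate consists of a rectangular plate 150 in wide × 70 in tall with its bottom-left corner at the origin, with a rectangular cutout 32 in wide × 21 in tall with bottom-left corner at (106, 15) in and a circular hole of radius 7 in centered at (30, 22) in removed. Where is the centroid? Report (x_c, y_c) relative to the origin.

x_c = 72.45 in, y_c = 35.87 in

Part | A | x̄ᵢ | ȳᵢ | A·x̄ᵢ | A·ȳᵢ
plate | 10500.00 | 75.00 | 35.00 | 787500.00 | 367500.00
hole 1 | -672.00 | 122.00 | 25.50 | -81984.00 | -17136.00
hole 2 | -153.94 | 30.00 | 22.00 | -4618.14 | -3386.64
Σ | 9674.06 |  |  | 700897.86 | 346977.36
x_c = 700897.86 / 9674.06 = 72.45 in
y_c = 346977.36 / 9674.06 = 35.87 in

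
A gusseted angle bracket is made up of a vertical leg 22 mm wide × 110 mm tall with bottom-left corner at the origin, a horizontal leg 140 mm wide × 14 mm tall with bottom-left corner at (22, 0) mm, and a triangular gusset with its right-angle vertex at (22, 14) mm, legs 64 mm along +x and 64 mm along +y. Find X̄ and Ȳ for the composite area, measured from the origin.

Part | A | x̄ᵢ | ȳᵢ | A·x̄ᵢ | A·ȳᵢ
vertical leg | 2420.00 | 11.00 | 55.00 | 26620.00 | 133100.00
horizontal leg | 1960.00 | 92.00 | 7.00 | 180320.00 | 13720.00
gusset | 2048.00 | 43.33 | 35.33 | 88746.67 | 72362.67
Σ | 6428.00 |  |  | 295686.67 | 219182.67
X̄ = 295686.67 / 6428.00 = 46.00 mm
Ȳ = 219182.67 / 6428.00 = 34.10 mm

X̄ = 46.00 mm, Ȳ = 34.10 mm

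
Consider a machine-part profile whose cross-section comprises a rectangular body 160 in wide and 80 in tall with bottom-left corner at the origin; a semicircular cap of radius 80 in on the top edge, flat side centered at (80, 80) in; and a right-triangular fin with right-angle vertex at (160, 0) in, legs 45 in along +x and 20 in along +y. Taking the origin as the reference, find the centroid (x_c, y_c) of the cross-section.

rectangular body: A = 160 × 80 = 12800.00, centroid at (80.00, 40.00).
semicircular top: A = ½π·80² = 10053.10, centroid at (80.00, 113.95).
triangular fin: A = ½·45·20 = 450.00, centroid at (175.00, 6.67).
ΣA = 23303.10 in², ΣAx_c = 1906997.72 in³, ΣAy_c = 1660581.05 in³.
x_c = 1906997.72/23303.10 = 81.83 in; y_c = 1660581.05/23303.10 = 71.26 in.

x_c = 81.83 in, y_c = 71.26 in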